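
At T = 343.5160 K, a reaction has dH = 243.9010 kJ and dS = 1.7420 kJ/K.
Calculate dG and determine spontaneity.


T*dS = 343.5160 * 1.7420 = 598.4049 kJ
dG = 243.9010 - 598.4049 = -354.5039 kJ (spontaneous)

dG = -354.5039 kJ, spontaneous


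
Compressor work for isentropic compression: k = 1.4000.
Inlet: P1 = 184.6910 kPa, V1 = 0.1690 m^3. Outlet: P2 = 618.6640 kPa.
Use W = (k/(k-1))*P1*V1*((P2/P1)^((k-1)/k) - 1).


(k-1)/k = 0.2857
(P2/P1)^exp = 1.4125
W = 3.5000 * 184.6910 * 0.1690 * (1.4125 - 1) = 45.0685 kJ

45.0685 kJ


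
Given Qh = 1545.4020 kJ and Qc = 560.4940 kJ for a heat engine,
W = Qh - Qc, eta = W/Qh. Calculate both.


W = 1545.4020 - 560.4940 = 984.9080 kJ
eta = 984.9080 / 1545.4020 = 0.6373 = 63.7315%

W = 984.9080 kJ, eta = 63.7315%


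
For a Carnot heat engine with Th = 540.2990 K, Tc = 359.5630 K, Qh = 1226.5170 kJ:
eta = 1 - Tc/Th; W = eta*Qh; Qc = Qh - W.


eta = 1 - 359.5630/540.2990 = 0.3345
W = 0.3345 * 1226.5170 = 410.2835 kJ
Qc = 1226.5170 - 410.2835 = 816.2335 kJ

eta = 33.4511%, W = 410.2835 kJ, Qc = 816.2335 kJ


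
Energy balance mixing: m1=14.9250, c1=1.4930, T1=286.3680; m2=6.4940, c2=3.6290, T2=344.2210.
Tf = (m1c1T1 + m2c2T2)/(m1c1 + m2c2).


num = 14493.3073
den = 45.8498
Tf = 316.1044 K

316.1044 K


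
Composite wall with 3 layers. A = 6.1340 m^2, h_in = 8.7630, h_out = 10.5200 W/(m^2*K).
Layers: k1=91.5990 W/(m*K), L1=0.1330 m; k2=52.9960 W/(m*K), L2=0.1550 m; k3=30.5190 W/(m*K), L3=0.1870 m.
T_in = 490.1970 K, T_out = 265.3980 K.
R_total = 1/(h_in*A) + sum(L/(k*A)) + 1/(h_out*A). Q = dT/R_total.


R_conv_in = 1/(8.7630*6.1340) = 0.0186
R_1 = 0.1330/(91.5990*6.1340) = 0.0002
R_2 = 0.1550/(52.9960*6.1340) = 0.0005
R_3 = 0.1870/(30.5190*6.1340) = 0.0010
R_conv_out = 1/(10.5200*6.1340) = 0.0155
R_total = 0.0358 K/W
Q = 224.7990 / 0.0358 = 6277.0131 W

R_total = 0.0358 K/W, Q = 6277.0131 W


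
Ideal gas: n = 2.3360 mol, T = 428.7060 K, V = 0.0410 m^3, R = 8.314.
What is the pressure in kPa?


P = nRT/V = 2.3360 * 8.314 * 428.7060 / 0.0410
= 8326.1153 / 0.0410 = 203075.9828 Pa = 203.0760 kPa

203.0760 kPa


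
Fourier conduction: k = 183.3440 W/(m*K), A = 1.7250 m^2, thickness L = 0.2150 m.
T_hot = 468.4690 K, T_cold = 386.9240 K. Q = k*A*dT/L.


dT = 81.5450 K
Q = 183.3440 * 1.7250 * 81.5450 / 0.2150 = 119953.9845 W

119953.9845 W


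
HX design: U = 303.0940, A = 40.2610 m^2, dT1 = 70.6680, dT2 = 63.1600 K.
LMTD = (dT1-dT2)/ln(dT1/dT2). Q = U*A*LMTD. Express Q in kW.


LMTD = 66.8437 K
Q = 303.0940 * 40.2610 * 66.8437 = 815685.2907 W = 815.6853 kW

815.6853 kW


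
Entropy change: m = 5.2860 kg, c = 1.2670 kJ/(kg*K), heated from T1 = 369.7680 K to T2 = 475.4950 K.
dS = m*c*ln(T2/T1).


T2/T1 = 1.2859
ln(T2/T1) = 0.2515
dS = 5.2860 * 1.2670 * 0.2515 = 1.6843 kJ/K

1.6843 kJ/K


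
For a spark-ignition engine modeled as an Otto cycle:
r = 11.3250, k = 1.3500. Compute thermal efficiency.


r^(k-1) = 2.3384
eta = 1 - 1/2.3384 = 0.5724 = 57.2352%

57.2352%


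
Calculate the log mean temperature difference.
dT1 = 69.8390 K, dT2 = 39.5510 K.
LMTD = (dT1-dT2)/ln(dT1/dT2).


dT1/dT2 = 1.7658
ln(dT1/dT2) = 0.5686
LMTD = 30.2880 / 0.5686 = 53.2675 K

53.2675 K


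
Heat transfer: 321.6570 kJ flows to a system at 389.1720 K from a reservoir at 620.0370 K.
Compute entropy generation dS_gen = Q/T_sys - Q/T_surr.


dS_sys = 321.6570/389.1720 = 0.8265 kJ/K
dS_surr = -321.6570/620.0370 = -0.5188 kJ/K
dS_gen = 0.8265 - 0.5188 = 0.3077 kJ/K (irreversible)

dS_gen = 0.3077 kJ/K, irreversible


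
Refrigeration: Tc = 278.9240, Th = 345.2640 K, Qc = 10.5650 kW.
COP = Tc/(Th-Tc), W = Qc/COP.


COP = 278.9240 / 66.3400 = 4.2045
W = 10.5650 / 4.2045 = 2.5128 kW

COP = 4.2045, W = 2.5128 kW


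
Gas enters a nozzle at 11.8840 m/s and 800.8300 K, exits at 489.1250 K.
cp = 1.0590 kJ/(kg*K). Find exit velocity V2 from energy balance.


dT = 311.7050 K
2*cp*1000*dT = 660191.1900
V1^2 = 141.2295
V2 = sqrt(660332.4195) = 812.6084 m/s

812.6084 m/s


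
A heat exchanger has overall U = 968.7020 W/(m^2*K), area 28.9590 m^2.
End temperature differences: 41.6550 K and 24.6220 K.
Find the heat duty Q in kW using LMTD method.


LMTD = 32.3956 K
Q = 968.7020 * 28.9590 * 32.3956 = 908782.5271 W = 908.7825 kW

908.7825 kW


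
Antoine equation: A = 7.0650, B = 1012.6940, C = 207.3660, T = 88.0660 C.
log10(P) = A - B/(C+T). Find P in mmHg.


C+T = 295.4320
B/(C+T) = 3.4278
log10(P) = 7.0650 - 3.4278 = 3.6372
P = 10^3.6372 = 4336.6936 mmHg

4336.6936 mmHg


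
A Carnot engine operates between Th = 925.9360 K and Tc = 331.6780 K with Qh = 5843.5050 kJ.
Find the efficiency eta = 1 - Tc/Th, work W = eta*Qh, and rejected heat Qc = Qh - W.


eta = 1 - 331.6780/925.9360 = 0.6418
W = 0.6418 * 5843.5050 = 3750.3128 kJ
Qc = 5843.5050 - 3750.3128 = 2093.1922 kJ

eta = 64.1792%, W = 3750.3128 kJ, Qc = 2093.1922 kJ


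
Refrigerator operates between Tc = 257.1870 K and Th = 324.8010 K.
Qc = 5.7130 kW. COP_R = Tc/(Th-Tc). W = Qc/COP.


COP = 257.1870 / 67.6140 = 3.8038
W = 5.7130 / 3.8038 = 1.5019 kW

COP = 3.8038, W = 1.5019 kW


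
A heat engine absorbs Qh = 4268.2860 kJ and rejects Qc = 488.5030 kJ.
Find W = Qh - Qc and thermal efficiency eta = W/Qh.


W = 4268.2860 - 488.5030 = 3779.7830 kJ
eta = 3779.7830 / 4268.2860 = 0.8856 = 88.5551%

W = 3779.7830 kJ, eta = 88.5551%


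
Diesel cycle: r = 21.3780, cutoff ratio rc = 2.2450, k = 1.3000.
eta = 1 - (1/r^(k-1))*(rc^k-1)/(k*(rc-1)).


r^(k-1) = 2.5061
rc^k = 2.8614
eta = 0.5411 = 54.1076%

54.1076%


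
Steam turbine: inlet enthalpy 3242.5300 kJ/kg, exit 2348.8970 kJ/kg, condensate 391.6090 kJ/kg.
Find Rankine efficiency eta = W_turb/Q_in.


W = 893.6330 kJ/kg
Q_in = 2850.9210 kJ/kg
eta = 0.3135 = 31.3454%

eta = 31.3454%


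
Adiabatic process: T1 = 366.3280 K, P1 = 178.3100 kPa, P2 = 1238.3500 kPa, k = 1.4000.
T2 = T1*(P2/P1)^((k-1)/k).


(k-1)/k = 0.2857
(P2/P1)^exp = 1.7397
T2 = 366.3280 * 1.7397 = 637.3039 K

637.3039 K


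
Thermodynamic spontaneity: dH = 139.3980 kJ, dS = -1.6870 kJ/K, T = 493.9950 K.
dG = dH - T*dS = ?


T*dS = 493.9950 * -1.6870 = -833.3696 kJ
dG = 139.3980 + 833.3696 = 972.7676 kJ (non-spontaneous)

dG = 972.7676 kJ, non-spontaneous


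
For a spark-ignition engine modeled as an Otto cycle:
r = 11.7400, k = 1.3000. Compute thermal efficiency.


r^(k-1) = 2.0936
eta = 1 - 1/2.0936 = 0.5224 = 52.2361%

52.2361%


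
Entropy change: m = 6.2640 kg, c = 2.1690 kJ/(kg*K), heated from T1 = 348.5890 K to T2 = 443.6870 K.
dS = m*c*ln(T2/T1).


T2/T1 = 1.2728
ln(T2/T1) = 0.2412
dS = 6.2640 * 2.1690 * 0.2412 = 3.2774 kJ/K

3.2774 kJ/K


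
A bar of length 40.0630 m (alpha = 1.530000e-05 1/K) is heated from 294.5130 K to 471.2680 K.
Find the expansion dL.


dT = 176.7550 K
dL = 1.530000e-05 * 40.0630 * 176.7550 = 0.108344 m
L_final = 40.171344 m

dL = 0.108344 m


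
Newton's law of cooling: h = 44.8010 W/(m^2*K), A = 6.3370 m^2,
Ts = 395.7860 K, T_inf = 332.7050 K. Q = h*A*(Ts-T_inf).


dT = 63.0810 K
Q = 44.8010 * 6.3370 * 63.0810 = 17908.9442 W

17908.9442 W


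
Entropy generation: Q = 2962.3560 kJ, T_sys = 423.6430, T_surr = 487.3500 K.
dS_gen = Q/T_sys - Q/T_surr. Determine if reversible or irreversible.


dS_sys = 2962.3560/423.6430 = 6.9926 kJ/K
dS_surr = -2962.3560/487.3500 = -6.0785 kJ/K
dS_gen = 6.9926 - 6.0785 = 0.9141 kJ/K (irreversible)

dS_gen = 0.9141 kJ/K, irreversible


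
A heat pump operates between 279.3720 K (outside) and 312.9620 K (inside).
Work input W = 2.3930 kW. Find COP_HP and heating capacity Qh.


COP = 312.9620 / 33.5900 = 9.3171
Qh = 9.3171 * 2.3930 = 22.2959 kW

COP = 9.3171, Qh = 22.2959 kW


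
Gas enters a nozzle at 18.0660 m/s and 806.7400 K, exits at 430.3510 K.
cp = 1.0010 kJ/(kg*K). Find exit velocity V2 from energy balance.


dT = 376.3890 K
2*cp*1000*dT = 753530.7780
V1^2 = 326.3804
V2 = sqrt(753857.1584) = 868.2495 m/s

868.2495 m/s


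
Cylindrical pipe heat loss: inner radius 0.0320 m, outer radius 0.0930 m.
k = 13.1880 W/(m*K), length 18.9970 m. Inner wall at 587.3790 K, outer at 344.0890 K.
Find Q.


dT = 243.2900 K
ln(ro/ri) = 1.0669
Q = 2*pi*13.1880*18.9970*243.2900 / 1.0669 = 358970.8588 W

358970.8588 W


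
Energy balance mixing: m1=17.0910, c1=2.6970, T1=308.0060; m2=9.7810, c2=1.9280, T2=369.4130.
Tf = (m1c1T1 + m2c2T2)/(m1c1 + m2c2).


num = 21163.6647
den = 64.9522
Tf = 325.8345 K

325.8345 K


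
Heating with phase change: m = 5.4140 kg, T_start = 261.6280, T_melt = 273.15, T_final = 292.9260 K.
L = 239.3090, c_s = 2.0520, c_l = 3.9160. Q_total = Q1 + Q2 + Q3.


Q1 (sensible, solid) = 5.4140 * 2.0520 * 11.5220 = 128.0040 kJ
Q2 (latent) = 5.4140 * 239.3090 = 1295.6189 kJ
Q3 (sensible, liquid) = 5.4140 * 3.9160 * 19.7760 = 419.2754 kJ
Q_total = 1842.8983 kJ

1842.8983 kJ


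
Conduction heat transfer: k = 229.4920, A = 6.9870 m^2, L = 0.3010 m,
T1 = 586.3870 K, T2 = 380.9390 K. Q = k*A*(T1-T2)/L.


dT = 205.4480 K
Q = 229.4920 * 6.9870 * 205.4480 / 0.3010 = 1094444.4325 W

1094444.4325 W


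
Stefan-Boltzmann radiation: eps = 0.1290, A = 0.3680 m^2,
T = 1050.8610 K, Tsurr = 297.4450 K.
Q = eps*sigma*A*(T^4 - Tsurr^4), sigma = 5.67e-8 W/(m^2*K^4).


T^4 = 1.2195e+12
Tsurr^4 = 7.8276e+09
Q = 0.1290 * 5.67e-8 * 0.3680 * 1.2117e+12 = 3261.4078 W

3261.4078 W


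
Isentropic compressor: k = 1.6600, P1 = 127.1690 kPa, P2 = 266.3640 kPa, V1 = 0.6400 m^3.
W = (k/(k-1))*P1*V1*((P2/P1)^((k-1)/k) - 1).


(k-1)/k = 0.3976
(P2/P1)^exp = 1.3417
W = 2.5152 * 127.1690 * 0.6400 * (1.3417 - 1) = 69.9526 kJ

69.9526 kJ


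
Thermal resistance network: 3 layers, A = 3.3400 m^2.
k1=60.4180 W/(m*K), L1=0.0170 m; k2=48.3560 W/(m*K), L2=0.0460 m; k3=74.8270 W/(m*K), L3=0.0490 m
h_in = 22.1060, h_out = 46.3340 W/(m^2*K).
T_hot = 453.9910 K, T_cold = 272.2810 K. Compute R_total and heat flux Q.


R_conv_in = 1/(22.1060*3.3400) = 0.0135
R_1 = 0.0170/(60.4180*3.3400) = 8.4243e-05
R_2 = 0.0460/(48.3560*3.3400) = 0.0003
R_3 = 0.0490/(74.8270*3.3400) = 0.0002
R_conv_out = 1/(46.3340*3.3400) = 0.0065
R_total = 0.0206 K/W
Q = 181.7100 / 0.0206 = 8833.3906 W

R_total = 0.0206 K/W, Q = 8833.3906 W


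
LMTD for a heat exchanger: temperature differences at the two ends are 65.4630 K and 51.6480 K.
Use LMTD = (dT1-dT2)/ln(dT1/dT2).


dT1/dT2 = 1.2675
ln(dT1/dT2) = 0.2370
LMTD = 13.8150 / 0.2370 = 58.2829 K

58.2829 K


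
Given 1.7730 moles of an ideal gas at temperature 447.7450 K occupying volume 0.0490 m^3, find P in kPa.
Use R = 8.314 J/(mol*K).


P = nRT/V = 1.7730 * 8.314 * 447.7450 / 0.0490
= 6600.0846 / 0.0490 = 134695.6035 Pa = 134.6956 kPa

134.6956 kPa


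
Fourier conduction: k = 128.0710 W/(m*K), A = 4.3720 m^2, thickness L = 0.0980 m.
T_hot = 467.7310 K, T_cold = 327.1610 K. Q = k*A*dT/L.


dT = 140.5700 K
Q = 128.0710 * 4.3720 * 140.5700 / 0.0980 = 803151.5891 W

803151.5891 W


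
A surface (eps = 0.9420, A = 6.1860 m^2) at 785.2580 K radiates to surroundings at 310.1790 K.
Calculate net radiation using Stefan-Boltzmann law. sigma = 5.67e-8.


T^4 = 3.8023e+11
Tsurr^4 = 9.2566e+09
Q = 0.9420 * 5.67e-8 * 6.1860 * 3.7098e+11 = 122571.6047 W

122571.6047 W


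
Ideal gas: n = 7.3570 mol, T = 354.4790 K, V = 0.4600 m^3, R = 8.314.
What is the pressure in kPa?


P = nRT/V = 7.3570 * 8.314 * 354.4790 / 0.4600
= 21682.0973 / 0.4600 = 47134.9940 Pa = 47.1350 kPa

47.1350 kPa


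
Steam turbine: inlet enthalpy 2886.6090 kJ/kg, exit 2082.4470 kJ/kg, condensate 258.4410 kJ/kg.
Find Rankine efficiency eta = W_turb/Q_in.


W = 804.1620 kJ/kg
Q_in = 2628.1680 kJ/kg
eta = 0.3060 = 30.5978%

eta = 30.5978%


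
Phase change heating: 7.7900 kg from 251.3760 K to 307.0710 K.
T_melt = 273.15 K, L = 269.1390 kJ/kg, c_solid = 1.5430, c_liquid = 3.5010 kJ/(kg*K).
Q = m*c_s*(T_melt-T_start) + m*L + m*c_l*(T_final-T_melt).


Q1 (sensible, solid) = 7.7900 * 1.5430 * 21.7740 = 261.7228 kJ
Q2 (latent) = 7.7900 * 269.1390 = 2096.5928 kJ
Q3 (sensible, liquid) = 7.7900 * 3.5010 * 33.9210 = 925.1203 kJ
Q_total = 3283.4359 kJ

3283.4359 kJ


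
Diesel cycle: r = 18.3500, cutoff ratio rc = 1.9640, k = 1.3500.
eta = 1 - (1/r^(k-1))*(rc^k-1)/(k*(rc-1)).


r^(k-1) = 2.7687
rc^k = 2.4874
eta = 0.5872 = 58.7203%

58.7203%


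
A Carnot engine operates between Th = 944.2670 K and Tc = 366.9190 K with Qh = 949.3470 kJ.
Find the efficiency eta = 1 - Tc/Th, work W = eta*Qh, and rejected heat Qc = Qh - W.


eta = 1 - 366.9190/944.2670 = 0.6114
W = 0.6114 * 949.3470 = 580.4540 kJ
Qc = 949.3470 - 580.4540 = 368.8930 kJ

eta = 61.1425%, W = 580.4540 kJ, Qc = 368.8930 kJ


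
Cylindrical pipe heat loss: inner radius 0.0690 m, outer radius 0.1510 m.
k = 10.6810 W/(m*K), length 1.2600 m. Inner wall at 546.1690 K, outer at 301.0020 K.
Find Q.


dT = 245.1670 K
ln(ro/ri) = 0.7832
Q = 2*pi*10.6810*1.2600*245.1670 / 0.7832 = 26470.7624 W

26470.7624 W


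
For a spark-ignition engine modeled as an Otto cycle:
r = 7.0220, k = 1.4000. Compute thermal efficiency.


r^(k-1) = 2.1806
eta = 1 - 1/2.1806 = 0.5414 = 54.1419%

54.1419%


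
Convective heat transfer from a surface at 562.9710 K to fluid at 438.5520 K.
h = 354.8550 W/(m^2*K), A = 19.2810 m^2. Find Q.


dT = 124.4190 K
Q = 354.8550 * 19.2810 * 124.4190 = 851269.7285 W

851269.7285 W


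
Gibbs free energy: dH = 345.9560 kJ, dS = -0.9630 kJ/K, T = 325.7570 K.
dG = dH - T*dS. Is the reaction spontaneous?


T*dS = 325.7570 * -0.9630 = -313.7040 kJ
dG = 345.9560 + 313.7040 = 659.6600 kJ (non-spontaneous)

dG = 659.6600 kJ, non-spontaneous


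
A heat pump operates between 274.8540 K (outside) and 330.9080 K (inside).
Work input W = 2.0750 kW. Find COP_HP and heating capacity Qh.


COP = 330.9080 / 56.0540 = 5.9034
Qh = 5.9034 * 2.0750 = 12.2495 kW

COP = 5.9034, Qh = 12.2495 kW


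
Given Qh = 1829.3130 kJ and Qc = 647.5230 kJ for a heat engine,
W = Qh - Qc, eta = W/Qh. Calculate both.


W = 1829.3130 - 647.5230 = 1181.7900 kJ
eta = 1181.7900 / 1829.3130 = 0.6460 = 64.6029%

W = 1181.7900 kJ, eta = 64.6029%


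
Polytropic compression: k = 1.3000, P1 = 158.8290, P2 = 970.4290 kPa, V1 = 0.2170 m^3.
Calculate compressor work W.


(k-1)/k = 0.2308
(P2/P1)^exp = 1.5184
W = 4.3333 * 158.8290 * 0.2170 * (1.5184 - 1) = 77.4274 kJ

77.4274 kJ


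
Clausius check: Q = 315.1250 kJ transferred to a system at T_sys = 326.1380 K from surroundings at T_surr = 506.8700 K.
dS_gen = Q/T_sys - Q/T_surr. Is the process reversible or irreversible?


dS_sys = 315.1250/326.1380 = 0.9662 kJ/K
dS_surr = -315.1250/506.8700 = -0.6217 kJ/K
dS_gen = 0.9662 - 0.6217 = 0.3445 kJ/K (irreversible)

dS_gen = 0.3445 kJ/K, irreversible


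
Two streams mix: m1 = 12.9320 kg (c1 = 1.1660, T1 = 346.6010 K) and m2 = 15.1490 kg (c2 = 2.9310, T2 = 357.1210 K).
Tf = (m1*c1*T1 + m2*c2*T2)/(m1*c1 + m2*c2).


num = 21083.0829
den = 59.4804
Tf = 354.4541 K

354.4541 K


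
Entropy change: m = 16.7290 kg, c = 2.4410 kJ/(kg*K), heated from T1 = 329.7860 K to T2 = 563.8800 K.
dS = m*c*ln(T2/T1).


T2/T1 = 1.7098
ln(T2/T1) = 0.5364
dS = 16.7290 * 2.4410 * 0.5364 = 21.9041 kJ/K

21.9041 kJ/K


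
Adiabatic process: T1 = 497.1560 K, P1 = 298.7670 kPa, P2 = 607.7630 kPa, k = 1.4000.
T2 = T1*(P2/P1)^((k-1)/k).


(k-1)/k = 0.2857
(P2/P1)^exp = 1.2249
T2 = 497.1560 * 1.2249 = 608.9862 K

608.9862 K


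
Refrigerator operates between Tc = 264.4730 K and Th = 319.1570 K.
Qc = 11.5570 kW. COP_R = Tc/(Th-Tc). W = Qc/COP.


COP = 264.4730 / 54.6840 = 4.8364
W = 11.5570 / 4.8364 = 2.3896 kW

COP = 4.8364, W = 2.3896 kW


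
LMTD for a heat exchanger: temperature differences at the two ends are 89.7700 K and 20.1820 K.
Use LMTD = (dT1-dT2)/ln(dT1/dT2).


dT1/dT2 = 4.4480
ln(dT1/dT2) = 1.4925
LMTD = 69.5880 / 1.4925 = 46.6264 K

46.6264 K


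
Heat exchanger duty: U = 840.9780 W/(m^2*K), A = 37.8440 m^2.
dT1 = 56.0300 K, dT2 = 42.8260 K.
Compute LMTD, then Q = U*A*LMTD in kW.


LMTD = 49.1326 K
Q = 840.9780 * 37.8440 * 49.1326 = 1563694.3056 W = 1563.6943 kW

1563.6943 kW


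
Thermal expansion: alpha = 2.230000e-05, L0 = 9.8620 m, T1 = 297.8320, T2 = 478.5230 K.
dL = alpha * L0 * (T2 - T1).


dT = 180.6910 K
dL = 2.230000e-05 * 9.8620 * 180.6910 = 0.039738 m
L_final = 9.901738 m

dL = 0.039738 m


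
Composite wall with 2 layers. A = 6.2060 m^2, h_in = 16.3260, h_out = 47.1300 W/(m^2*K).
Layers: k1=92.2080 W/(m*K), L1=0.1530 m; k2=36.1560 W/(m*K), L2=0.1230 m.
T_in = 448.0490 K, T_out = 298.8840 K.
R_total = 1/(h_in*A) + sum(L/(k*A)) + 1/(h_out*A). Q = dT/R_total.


R_conv_in = 1/(16.3260*6.2060) = 0.0099
R_1 = 0.1530/(92.2080*6.2060) = 0.0003
R_2 = 0.1230/(36.1560*6.2060) = 0.0005
R_conv_out = 1/(47.1300*6.2060) = 0.0034
R_total = 0.0141 K/W
Q = 149.1650 / 0.0141 = 10575.8733 W

R_total = 0.0141 K/W, Q = 10575.8733 W


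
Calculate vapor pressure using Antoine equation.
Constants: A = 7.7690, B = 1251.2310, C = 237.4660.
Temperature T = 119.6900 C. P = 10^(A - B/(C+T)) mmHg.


C+T = 357.1560
B/(C+T) = 3.5033
log10(P) = 7.7690 - 3.5033 = 4.2657
P = 10^4.2657 = 18436.6547 mmHg

18436.6547 mmHg


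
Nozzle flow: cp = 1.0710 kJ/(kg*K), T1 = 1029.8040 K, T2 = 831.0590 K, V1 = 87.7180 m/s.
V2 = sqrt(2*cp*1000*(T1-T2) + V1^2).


dT = 198.7450 K
2*cp*1000*dT = 425711.7900
V1^2 = 7694.4475
V2 = sqrt(433406.2375) = 658.3360 m/s

658.3360 m/s


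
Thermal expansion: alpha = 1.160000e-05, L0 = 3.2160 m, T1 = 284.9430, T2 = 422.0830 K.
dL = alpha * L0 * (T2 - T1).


dT = 137.1400 K
dL = 1.160000e-05 * 3.2160 * 137.1400 = 0.005116 m
L_final = 3.221116 m

dL = 0.005116 m


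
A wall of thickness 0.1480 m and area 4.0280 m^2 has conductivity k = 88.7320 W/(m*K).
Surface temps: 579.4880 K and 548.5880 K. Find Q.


dT = 30.9000 K
Q = 88.7320 * 4.0280 * 30.9000 / 0.1480 = 74621.9333 W

74621.9333 W


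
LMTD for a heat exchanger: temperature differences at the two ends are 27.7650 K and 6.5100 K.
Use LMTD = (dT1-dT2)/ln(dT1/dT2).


dT1/dT2 = 4.2650
ln(dT1/dT2) = 1.4504
LMTD = 21.2550 / 1.4504 = 14.6542 K

14.6542 K


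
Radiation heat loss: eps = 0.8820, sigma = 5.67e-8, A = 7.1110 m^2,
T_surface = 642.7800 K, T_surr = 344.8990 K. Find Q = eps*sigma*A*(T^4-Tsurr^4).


T^4 = 1.7071e+11
Tsurr^4 = 1.4150e+10
Q = 0.8820 * 5.67e-8 * 7.1110 * 1.5656e+11 = 55673.9084 W

55673.9084 W


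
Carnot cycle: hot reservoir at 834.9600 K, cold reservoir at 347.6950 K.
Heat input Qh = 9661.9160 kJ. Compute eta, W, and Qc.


eta = 1 - 347.6950/834.9600 = 0.5836
W = 0.5836 * 9661.9160 = 5638.4899 kJ
Qc = 9661.9160 - 5638.4899 = 4023.4261 kJ

eta = 58.3579%, W = 5638.4899 kJ, Qc = 4023.4261 kJ


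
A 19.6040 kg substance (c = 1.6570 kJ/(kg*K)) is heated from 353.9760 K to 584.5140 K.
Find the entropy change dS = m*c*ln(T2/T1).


T2/T1 = 1.6513
ln(T2/T1) = 0.5016
dS = 19.6040 * 1.6570 * 0.5016 = 16.2923 kJ/K

16.2923 kJ/K


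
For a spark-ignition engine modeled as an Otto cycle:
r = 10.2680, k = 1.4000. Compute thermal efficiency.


r^(k-1) = 2.5386
eta = 1 - 1/2.5386 = 0.6061 = 60.6082%

60.6082%


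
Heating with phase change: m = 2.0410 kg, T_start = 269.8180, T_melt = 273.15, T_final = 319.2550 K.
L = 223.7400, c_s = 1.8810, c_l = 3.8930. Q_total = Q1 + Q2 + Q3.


Q1 (sensible, solid) = 2.0410 * 1.8810 * 3.3320 = 12.7920 kJ
Q2 (latent) = 2.0410 * 223.7400 = 456.6533 kJ
Q3 (sensible, liquid) = 2.0410 * 3.8930 * 46.1050 = 366.3325 kJ
Q_total = 835.7778 kJ

835.7778 kJ


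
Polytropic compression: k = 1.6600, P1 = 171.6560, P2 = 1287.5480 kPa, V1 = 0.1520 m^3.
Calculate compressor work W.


(k-1)/k = 0.3976
(P2/P1)^exp = 2.2281
W = 2.5152 * 171.6560 * 0.1520 * (2.2281 - 1) = 80.5930 kJ

80.5930 kJ


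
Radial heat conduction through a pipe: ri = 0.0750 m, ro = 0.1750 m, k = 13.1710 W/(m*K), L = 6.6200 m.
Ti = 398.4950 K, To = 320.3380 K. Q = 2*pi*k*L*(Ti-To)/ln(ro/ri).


dT = 78.1570 K
ln(ro/ri) = 0.8473
Q = 2*pi*13.1710*6.6200*78.1570 / 0.8473 = 50534.5472 W

50534.5472 W


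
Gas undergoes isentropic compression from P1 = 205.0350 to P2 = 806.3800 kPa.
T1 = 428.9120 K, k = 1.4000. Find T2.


(k-1)/k = 0.2857
(P2/P1)^exp = 1.4788
T2 = 428.9120 * 1.4788 = 634.2870 K

634.2870 K


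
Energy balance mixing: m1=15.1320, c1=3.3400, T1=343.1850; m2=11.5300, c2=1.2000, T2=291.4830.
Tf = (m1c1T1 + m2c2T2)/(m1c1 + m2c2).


num = 21377.8307
den = 64.3769
Tf = 332.0731 K

332.0731 K


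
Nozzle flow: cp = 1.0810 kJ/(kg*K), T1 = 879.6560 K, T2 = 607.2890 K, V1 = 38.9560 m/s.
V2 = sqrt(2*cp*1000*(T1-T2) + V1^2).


dT = 272.3670 K
2*cp*1000*dT = 588857.4540
V1^2 = 1517.5699
V2 = sqrt(590375.0239) = 768.3587 m/s

768.3587 m/s


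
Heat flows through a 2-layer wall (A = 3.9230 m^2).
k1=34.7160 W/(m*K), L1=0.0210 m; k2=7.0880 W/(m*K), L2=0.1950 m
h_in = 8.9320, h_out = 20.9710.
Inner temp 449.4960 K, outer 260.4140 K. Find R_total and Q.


R_conv_in = 1/(8.9320*3.9230) = 0.0285
R_1 = 0.0210/(34.7160*3.9230) = 0.0002
R_2 = 0.1950/(7.0880*3.9230) = 0.0070
R_conv_out = 1/(20.9710*3.9230) = 0.0122
R_total = 0.0479 K/W
Q = 189.0820 / 0.0479 = 3950.6614 W

R_total = 0.0479 K/W, Q = 3950.6614 W


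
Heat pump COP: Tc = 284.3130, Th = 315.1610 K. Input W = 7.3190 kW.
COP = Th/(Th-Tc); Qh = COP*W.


COP = 315.1610 / 30.8480 = 10.2166
Qh = 10.2166 * 7.3190 = 74.7751 kW

COP = 10.2166, Qh = 74.7751 kW


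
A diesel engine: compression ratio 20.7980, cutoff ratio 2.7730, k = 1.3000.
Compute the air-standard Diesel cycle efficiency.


r^(k-1) = 2.4855
rc^k = 3.7656
eta = 0.5172 = 51.7240%

51.7240%


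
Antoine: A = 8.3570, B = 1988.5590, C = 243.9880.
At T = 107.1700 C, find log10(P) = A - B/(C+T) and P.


C+T = 351.1580
B/(C+T) = 5.6629
log10(P) = 8.3570 - 5.6629 = 2.6941
P = 10^2.6941 = 494.4687 mmHg

494.4687 mmHg


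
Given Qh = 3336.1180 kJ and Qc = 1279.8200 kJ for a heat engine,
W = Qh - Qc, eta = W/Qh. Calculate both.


W = 3336.1180 - 1279.8200 = 2056.2980 kJ
eta = 2056.2980 / 3336.1180 = 0.6164 = 61.6374%

W = 2056.2980 kJ, eta = 61.6374%


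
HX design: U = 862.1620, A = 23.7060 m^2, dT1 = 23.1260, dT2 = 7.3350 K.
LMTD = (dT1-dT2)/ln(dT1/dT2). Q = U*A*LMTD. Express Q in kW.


LMTD = 13.7516 K
Q = 862.1620 * 23.7060 * 13.7516 = 281061.5150 W = 281.0615 kW

281.0615 kW


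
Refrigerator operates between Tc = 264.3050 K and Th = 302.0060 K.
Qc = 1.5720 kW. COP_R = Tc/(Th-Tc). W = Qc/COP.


COP = 264.3050 / 37.7010 = 7.0106
W = 1.5720 / 7.0106 = 0.2242 kW

COP = 7.0106, W = 0.2242 kW


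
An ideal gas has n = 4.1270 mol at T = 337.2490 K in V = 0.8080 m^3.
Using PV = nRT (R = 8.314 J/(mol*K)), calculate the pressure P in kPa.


P = nRT/V = 4.1270 * 8.314 * 337.2490 / 0.8080
= 11571.6465 / 0.8080 = 14321.3447 Pa = 14.3213 kPa

14.3213 kPa


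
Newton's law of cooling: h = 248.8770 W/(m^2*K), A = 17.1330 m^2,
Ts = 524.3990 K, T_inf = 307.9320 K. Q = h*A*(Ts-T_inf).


dT = 216.4670 K
Q = 248.8770 * 17.1330 * 216.4670 = 923017.3750 W

923017.3750 W


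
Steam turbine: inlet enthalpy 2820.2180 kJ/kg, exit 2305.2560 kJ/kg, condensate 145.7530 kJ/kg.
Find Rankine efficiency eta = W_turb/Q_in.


W = 514.9620 kJ/kg
Q_in = 2674.4650 kJ/kg
eta = 0.1925 = 19.2548%

eta = 19.2548%


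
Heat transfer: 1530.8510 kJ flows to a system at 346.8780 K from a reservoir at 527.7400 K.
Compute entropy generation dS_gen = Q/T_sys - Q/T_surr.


dS_sys = 1530.8510/346.8780 = 4.4132 kJ/K
dS_surr = -1530.8510/527.7400 = -2.9008 kJ/K
dS_gen = 4.4132 - 2.9008 = 1.5125 kJ/K (irreversible)

dS_gen = 1.5125 kJ/K, irreversible


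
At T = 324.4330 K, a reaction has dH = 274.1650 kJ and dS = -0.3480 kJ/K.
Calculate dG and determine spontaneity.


T*dS = 324.4330 * -0.3480 = -112.9027 kJ
dG = 274.1650 + 112.9027 = 387.0677 kJ (non-spontaneous)

dG = 387.0677 kJ, non-spontaneous


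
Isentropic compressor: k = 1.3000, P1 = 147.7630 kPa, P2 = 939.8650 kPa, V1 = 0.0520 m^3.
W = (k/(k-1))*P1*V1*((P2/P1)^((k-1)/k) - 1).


(k-1)/k = 0.2308
(P2/P1)^exp = 1.5326
W = 4.3333 * 147.7630 * 0.0520 * (1.5326 - 1) = 17.7327 kJ

17.7327 kJ


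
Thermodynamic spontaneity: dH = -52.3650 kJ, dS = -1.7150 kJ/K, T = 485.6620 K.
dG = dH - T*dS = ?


T*dS = 485.6620 * -1.7150 = -832.9103 kJ
dG = -52.3650 + 832.9103 = 780.5453 kJ (non-spontaneous)

dG = 780.5453 kJ, non-spontaneous


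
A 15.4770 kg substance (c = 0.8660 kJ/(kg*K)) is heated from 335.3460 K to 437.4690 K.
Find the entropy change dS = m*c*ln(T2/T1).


T2/T1 = 1.3045
ln(T2/T1) = 0.2658
dS = 15.4770 * 0.8660 * 0.2658 = 3.5631 kJ/K

3.5631 kJ/K


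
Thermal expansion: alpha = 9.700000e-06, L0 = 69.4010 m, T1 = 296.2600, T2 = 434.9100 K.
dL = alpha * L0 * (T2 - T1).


dT = 138.6500 K
dL = 9.700000e-06 * 69.4010 * 138.6500 = 0.093338 m
L_final = 69.494338 m

dL = 0.093338 m


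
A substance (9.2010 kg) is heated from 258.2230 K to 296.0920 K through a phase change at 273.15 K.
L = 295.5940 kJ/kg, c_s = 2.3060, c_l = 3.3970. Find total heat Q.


Q1 (sensible, solid) = 9.2010 * 2.3060 * 14.9270 = 316.7137 kJ
Q2 (latent) = 9.2010 * 295.5940 = 2719.7604 kJ
Q3 (sensible, liquid) = 9.2010 * 3.3970 * 22.9420 = 717.0705 kJ
Q_total = 3753.5446 kJ

3753.5446 kJ


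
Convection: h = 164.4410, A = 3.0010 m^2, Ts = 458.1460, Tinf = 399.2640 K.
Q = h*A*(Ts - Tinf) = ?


dT = 58.8820 K
Q = 164.4410 * 3.0010 * 58.8820 = 29057.5275 W

29057.5275 W


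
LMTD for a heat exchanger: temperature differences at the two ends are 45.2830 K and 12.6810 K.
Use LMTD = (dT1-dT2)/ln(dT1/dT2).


dT1/dT2 = 3.5709
ln(dT1/dT2) = 1.2728
LMTD = 32.6020 / 1.2728 = 25.6139 K

25.6139 K


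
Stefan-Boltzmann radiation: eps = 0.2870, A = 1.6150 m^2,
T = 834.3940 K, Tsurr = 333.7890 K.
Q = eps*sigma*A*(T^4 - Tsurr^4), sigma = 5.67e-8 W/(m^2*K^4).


T^4 = 4.8471e+11
Tsurr^4 = 1.2413e+10
Q = 0.2870 * 5.67e-8 * 1.6150 * 4.7230e+11 = 12412.3826 W

12412.3826 W


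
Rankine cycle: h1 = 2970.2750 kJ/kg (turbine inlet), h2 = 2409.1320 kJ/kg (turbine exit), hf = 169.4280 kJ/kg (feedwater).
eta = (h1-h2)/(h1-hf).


W = 561.1430 kJ/kg
Q_in = 2800.8470 kJ/kg
eta = 0.2003 = 20.0348%

eta = 20.0348%


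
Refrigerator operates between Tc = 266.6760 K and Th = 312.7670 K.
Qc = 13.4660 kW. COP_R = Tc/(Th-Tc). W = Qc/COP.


COP = 266.6760 / 46.0910 = 5.7859
W = 13.4660 / 5.7859 = 2.3274 kW

COP = 5.7859, W = 2.3274 kW


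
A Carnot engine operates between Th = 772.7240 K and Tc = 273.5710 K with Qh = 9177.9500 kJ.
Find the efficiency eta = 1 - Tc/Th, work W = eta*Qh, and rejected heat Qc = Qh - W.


eta = 1 - 273.5710/772.7240 = 0.6460
W = 0.6460 * 9177.9500 = 5928.6385 kJ
Qc = 9177.9500 - 5928.6385 = 3249.3115 kJ

eta = 64.5965%, W = 5928.6385 kJ, Qc = 3249.3115 kJ


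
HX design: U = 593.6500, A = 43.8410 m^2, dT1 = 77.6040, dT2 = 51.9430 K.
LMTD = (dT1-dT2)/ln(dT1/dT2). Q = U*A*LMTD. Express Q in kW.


LMTD = 63.9173 K
Q = 593.6500 * 43.8410 * 63.9173 = 1663524.6077 W = 1663.5246 kW

1663.5246 kW


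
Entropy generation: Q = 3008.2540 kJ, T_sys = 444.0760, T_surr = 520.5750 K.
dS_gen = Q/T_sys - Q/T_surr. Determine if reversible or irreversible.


dS_sys = 3008.2540/444.0760 = 6.7742 kJ/K
dS_surr = -3008.2540/520.5750 = -5.7787 kJ/K
dS_gen = 6.7742 - 5.7787 = 0.9955 kJ/K (irreversible)

dS_gen = 0.9955 kJ/K, irreversible


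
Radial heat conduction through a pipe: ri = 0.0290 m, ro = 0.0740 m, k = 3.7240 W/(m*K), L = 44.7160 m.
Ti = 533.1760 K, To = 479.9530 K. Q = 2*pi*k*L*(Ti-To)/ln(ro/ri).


dT = 53.2230 K
ln(ro/ri) = 0.9368
Q = 2*pi*3.7240*44.7160*53.2230 / 0.9368 = 59445.5304 W

59445.5304 W


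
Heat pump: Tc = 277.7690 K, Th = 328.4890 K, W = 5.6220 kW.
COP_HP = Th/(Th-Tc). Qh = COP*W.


COP = 328.4890 / 50.7200 = 6.4765
Qh = 6.4765 * 5.6220 = 36.4110 kW

COP = 6.4765, Qh = 36.4110 kW


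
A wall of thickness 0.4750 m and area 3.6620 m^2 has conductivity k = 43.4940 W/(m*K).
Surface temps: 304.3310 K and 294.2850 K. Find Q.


dT = 10.0460 K
Q = 43.4940 * 3.6620 * 10.0460 / 0.4750 = 3368.5830 W

3368.5830 W


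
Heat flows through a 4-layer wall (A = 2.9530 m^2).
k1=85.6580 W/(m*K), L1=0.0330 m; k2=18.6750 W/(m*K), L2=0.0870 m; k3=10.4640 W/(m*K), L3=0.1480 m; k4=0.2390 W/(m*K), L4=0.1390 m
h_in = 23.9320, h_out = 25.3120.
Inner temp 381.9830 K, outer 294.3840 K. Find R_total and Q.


R_conv_in = 1/(23.9320*2.9530) = 0.0142
R_1 = 0.0330/(85.6580*2.9530) = 0.0001
R_2 = 0.0870/(18.6750*2.9530) = 0.0016
R_3 = 0.1480/(10.4640*2.9530) = 0.0048
R_4 = 0.1390/(0.2390*2.9530) = 0.1969
R_conv_out = 1/(25.3120*2.9530) = 0.0134
R_total = 0.2310 K/W
Q = 87.5990 / 0.2310 = 379.2573 W

R_total = 0.2310 K/W, Q = 379.2573 W


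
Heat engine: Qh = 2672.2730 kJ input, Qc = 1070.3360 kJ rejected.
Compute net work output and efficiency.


W = 2672.2730 - 1070.3360 = 1601.9370 kJ
eta = 1601.9370 / 2672.2730 = 0.5995 = 59.9466%

W = 1601.9370 kJ, eta = 59.9466%


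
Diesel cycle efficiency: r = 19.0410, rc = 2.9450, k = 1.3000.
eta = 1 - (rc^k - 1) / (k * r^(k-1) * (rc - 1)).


r^(k-1) = 2.4205
rc^k = 4.0720
eta = 0.4981 = 49.8056%

49.8056%


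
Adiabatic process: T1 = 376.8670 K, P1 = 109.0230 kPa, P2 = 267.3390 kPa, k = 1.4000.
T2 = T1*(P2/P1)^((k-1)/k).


(k-1)/k = 0.2857
(P2/P1)^exp = 1.2921
T2 = 376.8670 * 1.2921 = 486.9523 K

486.9523 K


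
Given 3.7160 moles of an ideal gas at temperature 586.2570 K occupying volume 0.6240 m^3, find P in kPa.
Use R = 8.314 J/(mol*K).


P = nRT/V = 3.7160 * 8.314 * 586.2570 / 0.6240
= 18112.3068 / 0.6240 = 29026.1327 Pa = 29.0261 kPa

29.0261 kPa


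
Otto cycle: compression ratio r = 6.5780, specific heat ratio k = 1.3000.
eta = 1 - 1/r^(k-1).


r^(k-1) = 1.7597
eta = 1 - 1/1.7597 = 0.4317 = 43.1708%

43.1708%


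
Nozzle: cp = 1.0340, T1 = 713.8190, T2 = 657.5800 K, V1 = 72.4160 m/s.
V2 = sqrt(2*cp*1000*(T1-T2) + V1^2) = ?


dT = 56.2390 K
2*cp*1000*dT = 116302.2520
V1^2 = 5244.0771
V2 = sqrt(121546.3291) = 348.6350 m/s

348.6350 m/s


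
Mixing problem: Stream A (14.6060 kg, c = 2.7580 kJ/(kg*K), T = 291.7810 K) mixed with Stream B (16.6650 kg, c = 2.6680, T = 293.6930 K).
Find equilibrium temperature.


num = 24812.1583
den = 84.7456
Tf = 292.7841 K

292.7841 K


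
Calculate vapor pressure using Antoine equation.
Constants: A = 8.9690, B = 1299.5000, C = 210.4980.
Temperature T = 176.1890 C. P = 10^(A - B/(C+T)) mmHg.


C+T = 386.6870
B/(C+T) = 3.3606
log10(P) = 8.9690 - 3.3606 = 5.6084
P = 10^5.6084 = 405882.9976 mmHg

405882.9976 mmHg


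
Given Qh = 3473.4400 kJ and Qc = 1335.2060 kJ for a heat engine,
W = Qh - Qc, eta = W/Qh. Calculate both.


W = 3473.4400 - 1335.2060 = 2138.2340 kJ
eta = 2138.2340 / 3473.4400 = 0.6156 = 61.5595%

W = 2138.2340 kJ, eta = 61.5595%


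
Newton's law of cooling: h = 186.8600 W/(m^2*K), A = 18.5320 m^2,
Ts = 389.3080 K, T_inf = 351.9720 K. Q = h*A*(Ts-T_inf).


dT = 37.3360 K
Q = 186.8600 * 18.5320 * 37.3360 = 129290.4431 W

129290.4431 W


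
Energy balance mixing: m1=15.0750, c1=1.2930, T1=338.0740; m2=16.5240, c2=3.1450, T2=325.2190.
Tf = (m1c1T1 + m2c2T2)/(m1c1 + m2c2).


num = 23490.7044
den = 71.4600
Tf = 328.7254 K

328.7254 K


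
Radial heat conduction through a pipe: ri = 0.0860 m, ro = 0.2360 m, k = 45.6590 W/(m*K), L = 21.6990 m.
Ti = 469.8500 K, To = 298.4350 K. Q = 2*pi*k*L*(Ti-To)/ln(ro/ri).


dT = 171.4150 K
ln(ro/ri) = 1.0095
Q = 2*pi*45.6590*21.6990*171.4150 / 1.0095 = 1057049.0688 W

1057049.0688 W


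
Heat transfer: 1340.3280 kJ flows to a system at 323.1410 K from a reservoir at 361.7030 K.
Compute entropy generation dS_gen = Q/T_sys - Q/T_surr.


dS_sys = 1340.3280/323.1410 = 4.1478 kJ/K
dS_surr = -1340.3280/361.7030 = -3.7056 kJ/K
dS_gen = 4.1478 - 3.7056 = 0.4422 kJ/K (irreversible)

dS_gen = 0.4422 kJ/K, irreversible


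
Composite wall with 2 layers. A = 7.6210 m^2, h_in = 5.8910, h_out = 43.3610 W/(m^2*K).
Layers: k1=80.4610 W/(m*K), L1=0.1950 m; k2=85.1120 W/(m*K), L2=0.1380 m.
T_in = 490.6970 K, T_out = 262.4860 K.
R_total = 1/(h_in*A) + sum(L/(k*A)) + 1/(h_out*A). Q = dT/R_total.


R_conv_in = 1/(5.8910*7.6210) = 0.0223
R_1 = 0.1950/(80.4610*7.6210) = 0.0003
R_2 = 0.1380/(85.1120*7.6210) = 0.0002
R_conv_out = 1/(43.3610*7.6210) = 0.0030
R_total = 0.0258 K/W
Q = 228.2110 / 0.0258 = 8834.7927 W

R_total = 0.0258 K/W, Q = 8834.7927 W


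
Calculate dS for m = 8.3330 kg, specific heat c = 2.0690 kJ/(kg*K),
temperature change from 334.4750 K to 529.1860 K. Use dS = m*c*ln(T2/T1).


T2/T1 = 1.5821
ln(T2/T1) = 0.4588
dS = 8.3330 * 2.0690 * 0.4588 = 7.9098 kJ/K

7.9098 kJ/K


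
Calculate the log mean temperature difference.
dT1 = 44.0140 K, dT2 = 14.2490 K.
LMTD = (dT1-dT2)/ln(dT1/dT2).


dT1/dT2 = 3.0889
ln(dT1/dT2) = 1.1278
LMTD = 29.7650 / 1.1278 = 26.3916 K

26.3916 K


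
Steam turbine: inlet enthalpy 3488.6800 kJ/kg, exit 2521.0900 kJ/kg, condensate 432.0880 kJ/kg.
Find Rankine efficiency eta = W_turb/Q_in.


W = 967.5900 kJ/kg
Q_in = 3056.5920 kJ/kg
eta = 0.3166 = 31.6558%

eta = 31.6558%


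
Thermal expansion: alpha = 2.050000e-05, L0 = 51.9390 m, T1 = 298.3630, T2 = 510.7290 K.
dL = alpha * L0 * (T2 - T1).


dT = 212.3660 K
dL = 2.050000e-05 * 51.9390 * 212.3660 = 0.226117 m
L_final = 52.165117 m

dL = 0.226117 m


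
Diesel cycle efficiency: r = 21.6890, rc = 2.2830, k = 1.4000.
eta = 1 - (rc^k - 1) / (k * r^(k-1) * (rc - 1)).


r^(k-1) = 3.4237
rc^k = 3.1762
eta = 0.6461 = 64.6126%

64.6126%


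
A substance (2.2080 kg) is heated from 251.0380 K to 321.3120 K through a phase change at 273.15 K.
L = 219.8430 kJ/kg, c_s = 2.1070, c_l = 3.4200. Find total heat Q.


Q1 (sensible, solid) = 2.2080 * 2.1070 * 22.1120 = 102.8707 kJ
Q2 (latent) = 2.2080 * 219.8430 = 485.4133 kJ
Q3 (sensible, liquid) = 2.2080 * 3.4200 * 48.1620 = 363.6886 kJ
Q_total = 951.9726 kJ

951.9726 kJ


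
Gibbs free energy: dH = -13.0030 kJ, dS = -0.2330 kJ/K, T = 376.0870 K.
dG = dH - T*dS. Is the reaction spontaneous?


T*dS = 376.0870 * -0.2330 = -87.6283 kJ
dG = -13.0030 + 87.6283 = 74.6253 kJ (non-spontaneous)

dG = 74.6253 kJ, non-spontaneous


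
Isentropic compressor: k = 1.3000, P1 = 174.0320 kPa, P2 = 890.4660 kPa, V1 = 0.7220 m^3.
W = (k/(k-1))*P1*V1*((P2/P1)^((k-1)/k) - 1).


(k-1)/k = 0.2308
(P2/P1)^exp = 1.4575
W = 4.3333 * 174.0320 * 0.7220 * (1.4575 - 1) = 249.1108 kJ

249.1108 kJ


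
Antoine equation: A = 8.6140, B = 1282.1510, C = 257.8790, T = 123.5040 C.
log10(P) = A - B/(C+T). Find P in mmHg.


C+T = 381.3830
B/(C+T) = 3.3618
log10(P) = 8.6140 - 3.3618 = 5.2522
P = 10^5.2522 = 178712.0234 mmHg

178712.0234 mmHg


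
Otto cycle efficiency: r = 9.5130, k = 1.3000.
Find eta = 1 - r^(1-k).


r^(k-1) = 1.9656
eta = 1 - 1/1.9656 = 0.4912 = 49.1250%

49.1250%


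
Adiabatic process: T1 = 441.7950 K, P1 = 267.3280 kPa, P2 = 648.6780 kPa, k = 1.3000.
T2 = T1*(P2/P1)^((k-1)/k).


(k-1)/k = 0.2308
(P2/P1)^exp = 1.2270
T2 = 441.7950 * 1.2270 = 542.0800 K

542.0800 K


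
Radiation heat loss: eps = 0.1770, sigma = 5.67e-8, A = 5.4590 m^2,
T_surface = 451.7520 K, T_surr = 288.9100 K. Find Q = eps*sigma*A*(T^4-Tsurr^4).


T^4 = 4.1649e+10
Tsurr^4 = 6.9671e+09
Q = 0.1770 * 5.67e-8 * 5.4590 * 3.4682e+10 = 1900.0611 W

1900.0611 W


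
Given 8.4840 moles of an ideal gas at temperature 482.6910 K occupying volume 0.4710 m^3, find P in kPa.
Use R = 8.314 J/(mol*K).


P = nRT/V = 8.4840 * 8.314 * 482.6910 / 0.4710
= 34047.0808 / 0.4710 = 72286.7957 Pa = 72.2868 kPa

72.2868 kPa


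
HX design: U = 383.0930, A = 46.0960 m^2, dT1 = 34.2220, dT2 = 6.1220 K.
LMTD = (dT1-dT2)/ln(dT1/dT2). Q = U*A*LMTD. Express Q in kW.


LMTD = 16.3279 K
Q = 383.0930 * 46.0960 * 16.3279 = 288335.4138 W = 288.3354 kW

288.3354 kW


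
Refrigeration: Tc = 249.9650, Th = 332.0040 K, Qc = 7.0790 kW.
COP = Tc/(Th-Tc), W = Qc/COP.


COP = 249.9650 / 82.0390 = 3.0469
W = 7.0790 / 3.0469 = 2.3233 kW

COP = 3.0469, W = 2.3233 kW


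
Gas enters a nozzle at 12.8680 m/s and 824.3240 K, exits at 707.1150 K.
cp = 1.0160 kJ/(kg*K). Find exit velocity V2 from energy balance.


dT = 117.2090 K
2*cp*1000*dT = 238168.6880
V1^2 = 165.5854
V2 = sqrt(238334.2734) = 488.1949 m/s

488.1949 m/s


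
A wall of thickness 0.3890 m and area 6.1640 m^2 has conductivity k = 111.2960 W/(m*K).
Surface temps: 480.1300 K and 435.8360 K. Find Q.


dT = 44.2940 K
Q = 111.2960 * 6.1640 * 44.2940 / 0.3890 = 78115.5484 W

78115.5484 W


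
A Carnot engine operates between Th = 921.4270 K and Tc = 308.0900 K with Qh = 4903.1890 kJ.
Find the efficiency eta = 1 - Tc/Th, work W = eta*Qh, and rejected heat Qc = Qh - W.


eta = 1 - 308.0900/921.4270 = 0.6656
W = 0.6656 * 4903.1890 = 3263.7498 kJ
Qc = 4903.1890 - 3263.7498 = 1639.4392 kJ

eta = 66.5638%, W = 3263.7498 kJ, Qc = 1639.4392 kJ


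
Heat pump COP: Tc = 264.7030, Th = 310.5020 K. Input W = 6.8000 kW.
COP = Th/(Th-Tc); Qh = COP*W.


COP = 310.5020 / 45.7990 = 6.7797
Qh = 6.7797 * 6.8000 = 46.1017 kW

COP = 6.7797, Qh = 46.1017 kW


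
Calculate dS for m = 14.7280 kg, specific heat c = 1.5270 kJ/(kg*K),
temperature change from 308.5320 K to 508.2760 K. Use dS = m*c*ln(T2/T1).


T2/T1 = 1.6474
ln(T2/T1) = 0.4992
dS = 14.7280 * 1.5270 * 0.4992 = 11.2268 kJ/K

11.2268 kJ/K


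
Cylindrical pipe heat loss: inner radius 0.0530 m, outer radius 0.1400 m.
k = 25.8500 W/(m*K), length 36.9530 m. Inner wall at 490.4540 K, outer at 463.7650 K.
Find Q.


dT = 26.6890 K
ln(ro/ri) = 0.9714
Q = 2*pi*25.8500*36.9530*26.6890 / 0.9714 = 164909.7933 W

164909.7933 W


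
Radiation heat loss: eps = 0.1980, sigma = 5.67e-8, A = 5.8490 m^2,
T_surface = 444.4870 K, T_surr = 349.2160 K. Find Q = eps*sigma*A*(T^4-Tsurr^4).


T^4 = 3.9033e+10
Tsurr^4 = 1.4872e+10
Q = 0.1980 * 5.67e-8 * 5.8490 * 2.4161e+10 = 1586.5266 W

1586.5266 W


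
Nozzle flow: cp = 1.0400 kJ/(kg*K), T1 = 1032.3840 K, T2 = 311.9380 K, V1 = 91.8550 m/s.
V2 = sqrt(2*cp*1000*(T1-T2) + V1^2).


dT = 720.4460 K
2*cp*1000*dT = 1498527.6800
V1^2 = 8437.3410
V2 = sqrt(1506965.0210) = 1227.5850 m/s

1227.5850 m/s


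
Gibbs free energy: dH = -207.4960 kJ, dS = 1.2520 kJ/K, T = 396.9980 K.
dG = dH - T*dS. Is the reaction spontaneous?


T*dS = 396.9980 * 1.2520 = 497.0415 kJ
dG = -207.4960 - 497.0415 = -704.5375 kJ (spontaneous)

dG = -704.5375 kJ, spontaneous


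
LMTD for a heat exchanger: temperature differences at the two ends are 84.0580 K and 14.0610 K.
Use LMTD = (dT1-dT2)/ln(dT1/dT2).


dT1/dT2 = 5.9781
ln(dT1/dT2) = 1.7881
LMTD = 69.9970 / 1.7881 = 39.1460 K

39.1460 K


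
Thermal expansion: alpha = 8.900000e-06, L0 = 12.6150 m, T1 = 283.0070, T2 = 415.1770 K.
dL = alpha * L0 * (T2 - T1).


dT = 132.1700 K
dL = 8.900000e-06 * 12.6150 * 132.1700 = 0.014839 m
L_final = 12.629839 m

dL = 0.014839 m


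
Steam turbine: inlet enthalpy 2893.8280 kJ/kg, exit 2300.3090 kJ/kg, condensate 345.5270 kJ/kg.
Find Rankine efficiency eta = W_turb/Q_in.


W = 593.5190 kJ/kg
Q_in = 2548.3010 kJ/kg
eta = 0.2329 = 23.2908%

eta = 23.2908%


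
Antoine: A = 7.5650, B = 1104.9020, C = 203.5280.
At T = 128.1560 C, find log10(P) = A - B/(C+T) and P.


C+T = 331.6840
B/(C+T) = 3.3312
log10(P) = 7.5650 - 3.3312 = 4.2338
P = 10^4.2338 = 17132.1267 mmHg

17132.1267 mmHg


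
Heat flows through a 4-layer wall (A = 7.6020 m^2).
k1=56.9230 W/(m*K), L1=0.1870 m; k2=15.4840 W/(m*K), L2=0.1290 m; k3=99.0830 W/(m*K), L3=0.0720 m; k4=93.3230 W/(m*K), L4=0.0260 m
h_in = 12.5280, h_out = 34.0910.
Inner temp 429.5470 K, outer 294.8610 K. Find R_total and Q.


R_conv_in = 1/(12.5280*7.6020) = 0.0105
R_1 = 0.1870/(56.9230*7.6020) = 0.0004
R_2 = 0.1290/(15.4840*7.6020) = 0.0011
R_3 = 0.0720/(99.0830*7.6020) = 9.5588e-05
R_4 = 0.0260/(93.3230*7.6020) = 3.6649e-05
R_conv_out = 1/(34.0910*7.6020) = 0.0039
R_total = 0.0160 K/W
Q = 134.6860 / 0.0160 = 8407.9180 W

R_total = 0.0160 K/W, Q = 8407.9180 W


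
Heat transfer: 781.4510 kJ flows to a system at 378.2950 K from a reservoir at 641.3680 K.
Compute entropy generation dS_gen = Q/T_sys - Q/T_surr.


dS_sys = 781.4510/378.2950 = 2.0657 kJ/K
dS_surr = -781.4510/641.3680 = -1.2184 kJ/K
dS_gen = 2.0657 - 1.2184 = 0.8473 kJ/K (irreversible)

dS_gen = 0.8473 kJ/K, irreversible
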